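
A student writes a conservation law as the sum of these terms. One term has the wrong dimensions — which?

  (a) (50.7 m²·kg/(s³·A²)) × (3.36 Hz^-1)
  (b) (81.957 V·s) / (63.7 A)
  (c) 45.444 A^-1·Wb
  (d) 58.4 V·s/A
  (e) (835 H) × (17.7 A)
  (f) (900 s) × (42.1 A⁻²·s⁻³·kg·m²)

(e)

Work out the base dimensions of each:
  (a) [kg·m²·s⁻³·A⁻²] · [s] = kg·m²·s⁻²·A⁻²
  (b) [kg·m²·s⁻²·A⁻¹] / [A] = kg·m²·s⁻²·A⁻²
  (c) Wb·A⁻¹ = V·s·A⁻¹ = kg·m²·s⁻²·A⁻²
  (d) V·s·A⁻¹ = J·C⁻¹·s·A⁻¹ = kg·m²·s⁻²·A⁻²
  (e) [kg·m²·s⁻²·A⁻²] · [A] = kg·m²·s⁻²·A⁻¹
  (f) [s] · [kg·m²·s⁻³·A⁻²] = kg·m²·s⁻²·A⁻²
All reduce to kg·m²·s⁻²·A⁻² except (e), which is kg·m²·s⁻²·A⁻¹.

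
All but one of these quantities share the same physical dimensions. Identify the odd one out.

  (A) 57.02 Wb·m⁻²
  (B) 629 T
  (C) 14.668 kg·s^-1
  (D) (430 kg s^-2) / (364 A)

(C)

Reduce each to base SI dimensions:
  (A) Wb·m⁻² = V·s·m⁻² = kg·s⁻²·A⁻¹
  (B) T = Wb·m⁻² = kg·s⁻²·A⁻¹
  (C) kg·s⁻¹
  (D) [kg·s⁻²] / [A] = kg·s⁻²·A⁻¹
All reduce to kg·s⁻²·A⁻¹ except (C), which is kg·s⁻¹.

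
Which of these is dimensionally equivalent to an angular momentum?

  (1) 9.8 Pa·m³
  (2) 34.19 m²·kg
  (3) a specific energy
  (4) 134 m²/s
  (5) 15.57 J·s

Reference: [angular momentum] = kg·m²·s⁻¹.
Each option:
  (1) Pa·m³ = N·m⁻²·m³ = kg·m²·s⁻²
  (2) kg·m²
  (3) [specific energy] = m²·s⁻²
  (4) m²·s⁻¹
  (5) J·s = N·m·s = kg·m²·s⁻¹  ← same
Only (5) matches kg·m²·s⁻¹.

(5)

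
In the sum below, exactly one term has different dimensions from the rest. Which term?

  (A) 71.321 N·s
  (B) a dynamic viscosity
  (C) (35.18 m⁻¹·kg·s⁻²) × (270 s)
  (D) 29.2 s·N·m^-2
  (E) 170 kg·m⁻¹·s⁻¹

Reduce each to base SI dimensions:
  (A) N·s = kg·m·s⁻²·s = kg·m·s⁻¹
  (B) [dynamic viscosity] = kg·m⁻¹·s⁻¹
  (C) [kg·m⁻¹·s⁻²] · [s] = kg·m⁻¹·s⁻¹
  (D) N·s·m⁻² = kg·m·s⁻²·s·m⁻² = kg·m⁻¹·s⁻¹
  (E) kg·m⁻¹·s⁻¹
All reduce to kg·m⁻¹·s⁻¹ except (A), which is kg·m·s⁻¹.

(A)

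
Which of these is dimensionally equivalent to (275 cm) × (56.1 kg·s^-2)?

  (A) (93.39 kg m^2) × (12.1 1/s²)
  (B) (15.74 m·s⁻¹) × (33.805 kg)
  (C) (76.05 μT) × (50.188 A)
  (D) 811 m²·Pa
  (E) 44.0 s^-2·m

(D)

Reference: [m] · [kg·s⁻²] = kg·m·s⁻².
Each option:
  (A) [kg·m²] · [s⁻²] = kg·m²·s⁻²
  (B) [m·s⁻¹] · [kg] = kg·m·s⁻¹
  (C) [kg·s⁻²·A⁻¹] · [A] = kg·s⁻²
  (D) Pa·m² = N·m⁻²·m² = kg·m·s⁻²  ← same
  (E) m·s⁻²
Only (D) matches kg·m·s⁻².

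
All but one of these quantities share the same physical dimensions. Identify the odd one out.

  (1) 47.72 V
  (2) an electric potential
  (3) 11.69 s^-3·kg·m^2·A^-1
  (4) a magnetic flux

Expand each in SI base units:
  (1) V = J·C⁻¹ = kg·m²·s⁻³·A⁻¹
  (2) [electric potential] = kg·m²·s⁻³·A⁻¹
  (3) kg·m²·s⁻³·A⁻¹
  (4) [magnetic flux] = kg·m²·s⁻²·A⁻¹
All reduce to kg·m²·s⁻³·A⁻¹ except (4), which is kg·m²·s⁻²·A⁻¹.

(4)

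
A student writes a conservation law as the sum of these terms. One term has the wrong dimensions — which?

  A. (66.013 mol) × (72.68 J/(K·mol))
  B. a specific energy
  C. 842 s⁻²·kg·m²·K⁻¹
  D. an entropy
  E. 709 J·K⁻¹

B.

In SI base units:
  A. [mol] · [kg·m²·s⁻²·K⁻¹·mol⁻¹] = kg·m²·s⁻²·K⁻¹
  B. [specific energy] = m²·s⁻²
  C. kg·m²·s⁻²·K⁻¹
  D. [entropy] = kg·m²·s⁻²·K⁻¹
  E. J·K⁻¹ = N·m·K⁻¹ = kg·m²·s⁻²·K⁻¹
All reduce to kg·m²·s⁻²·K⁻¹ except B., which is m²·s⁻².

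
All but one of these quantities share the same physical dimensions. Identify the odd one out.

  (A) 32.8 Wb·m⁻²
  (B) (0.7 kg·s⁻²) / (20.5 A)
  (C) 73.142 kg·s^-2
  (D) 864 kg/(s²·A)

(C)

Reduce each to base SI dimensions:
  (A) Wb·m⁻² = V·s·m⁻² = kg·s⁻²·A⁻¹
  (B) [kg·s⁻²] / [A] = kg·s⁻²·A⁻¹
  (C) kg·s⁻²
  (D) kg·s⁻²·A⁻¹
All reduce to kg·s⁻²·A⁻¹ except (C), which is kg·s⁻².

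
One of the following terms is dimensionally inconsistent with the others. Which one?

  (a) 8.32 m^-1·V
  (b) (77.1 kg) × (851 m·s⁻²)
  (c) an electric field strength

In SI base units:
  (a) V·m⁻¹ = J·C⁻¹·m⁻¹ = kg·m·s⁻³·A⁻¹
  (b) [kg] · [m·s⁻²] = kg·m·s⁻²
  (c) [electric field strength] = kg·m·s⁻³·A⁻¹
All reduce to kg·m·s⁻³·A⁻¹ except (b), which is kg·m·s⁻².

(b)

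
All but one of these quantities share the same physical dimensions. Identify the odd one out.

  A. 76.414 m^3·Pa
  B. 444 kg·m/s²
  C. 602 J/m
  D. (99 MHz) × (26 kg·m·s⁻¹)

In SI base units:
  A. Pa·m³ = N·m⁻²·m³ = kg·m²·s⁻²
  B. kg·m·s⁻²
  C. J·m⁻¹ = N·m·m⁻¹ = kg·m·s⁻²
  D. [s⁻¹] · [kg·m·s⁻¹] = kg·m·s⁻²
All reduce to kg·m·s⁻² except A., which is kg·m²·s⁻².

A.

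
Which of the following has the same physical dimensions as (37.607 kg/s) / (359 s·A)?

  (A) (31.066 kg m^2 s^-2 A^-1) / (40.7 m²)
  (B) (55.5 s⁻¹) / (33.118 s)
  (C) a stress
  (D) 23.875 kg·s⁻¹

(A)

Reference: [kg·s⁻¹] / [s·A] = kg·s⁻²·A⁻¹.
Each option:
  (A) [kg·m²·s⁻²·A⁻¹] / [m²] = kg·s⁻²·A⁻¹  ← same
  (B) [s⁻¹] / [s] = s⁻²
  (C) [stress] = kg·m⁻¹·s⁻²
  (D) kg·s⁻¹
Only (A) matches kg·s⁻²·A⁻¹.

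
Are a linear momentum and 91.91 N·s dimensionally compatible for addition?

In SI base units:
  a linear momentum:  [linear momentum] = kg·m·s⁻¹
  91.91 N·s:  N·s = kg·m·s⁻²·s = kg·m·s⁻¹
Both are kg·m·s⁻¹, so they have the same dimensions and can be added.

Yes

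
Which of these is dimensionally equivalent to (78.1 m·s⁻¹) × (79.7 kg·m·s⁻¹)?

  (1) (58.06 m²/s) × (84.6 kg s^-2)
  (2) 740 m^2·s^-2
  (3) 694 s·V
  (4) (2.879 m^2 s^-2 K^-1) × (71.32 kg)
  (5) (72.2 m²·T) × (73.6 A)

(5)

Reference: [m·s⁻¹] · [kg·m·s⁻¹] = kg·m²·s⁻².
Each option:
  (1) [m²·s⁻¹] · [kg·s⁻²] = kg·m²·s⁻³
  (2) m²·s⁻²
  (3) V·s = J·C⁻¹·s = kg·m²·s⁻²·A⁻¹
  (4) [m²·s⁻²·K⁻¹] · [kg] = kg·m²·s⁻²·K⁻¹
  (5) [kg·m²·s⁻²·A⁻¹] · [A] = kg·m²·s⁻²  ← same
Only (5) matches kg·m²·s⁻².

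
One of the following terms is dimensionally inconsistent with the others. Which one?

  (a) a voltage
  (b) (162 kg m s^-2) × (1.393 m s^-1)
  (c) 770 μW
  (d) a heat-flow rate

(a)

Reduce each to base SI dimensions:
  (a) [voltage] = kg·m²·s⁻³·A⁻¹
  (b) [kg·m·s⁻²] · [m·s⁻¹] = kg·m²·s⁻³
  (c) W = J·s⁻¹ = kg·m²·s⁻³
  (d) [heat-flow rate] = kg·m²·s⁻³
All reduce to kg·m²·s⁻³ except (a), which is kg·m²·s⁻³·A⁻¹.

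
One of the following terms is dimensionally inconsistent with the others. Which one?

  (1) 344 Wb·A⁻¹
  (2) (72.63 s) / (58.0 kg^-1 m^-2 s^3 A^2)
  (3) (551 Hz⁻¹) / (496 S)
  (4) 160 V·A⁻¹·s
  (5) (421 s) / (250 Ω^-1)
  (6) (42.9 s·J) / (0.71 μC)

(6)

Reduce each to base SI dimensions:
  (1) Wb·A⁻¹ = V·s·A⁻¹ = kg·m²·s⁻²·A⁻²
  (2) [s] / [kg⁻¹·m⁻²·s³·A²] = kg·m²·s⁻²·A⁻²
  (3) [s] / [kg⁻¹·m⁻²·s³·A²] = kg·m²·s⁻²·A⁻²
  (4) V·s·A⁻¹ = J·C⁻¹·s·A⁻¹ = kg·m²·s⁻²·A⁻²
  (5) [s] / [kg⁻¹·m⁻²·s³·A²] = kg·m²·s⁻²·A⁻²
  (6) [kg·m²·s⁻¹] / [s·A] = kg·m²·s⁻²·A⁻¹
All reduce to kg·m²·s⁻²·A⁻² except (6), which is kg·m²·s⁻²·A⁻¹.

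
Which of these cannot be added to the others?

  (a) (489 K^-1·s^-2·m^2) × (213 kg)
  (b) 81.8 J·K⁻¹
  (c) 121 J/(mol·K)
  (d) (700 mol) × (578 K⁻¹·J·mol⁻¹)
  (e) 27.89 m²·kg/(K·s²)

(c)

Reduce each to base SI dimensions:
  (a) [m²·s⁻²·K⁻¹] · [kg] = kg·m²·s⁻²·K⁻¹
  (b) J·K⁻¹ = N·m·K⁻¹ = kg·m²·s⁻²·K⁻¹
  (c) J·mol⁻¹·K⁻¹ = N·m·mol⁻¹·K⁻¹ = kg·m²·s⁻²·K⁻¹·mol⁻¹
  (d) [mol] · [kg·m²·s⁻²·K⁻¹·mol⁻¹] = kg·m²·s⁻²·K⁻¹
  (e) kg·m²·s⁻²·K⁻¹
All reduce to kg·m²·s⁻²·K⁻¹ except (c), which is kg·m²·s⁻²·K⁻¹·mol⁻¹.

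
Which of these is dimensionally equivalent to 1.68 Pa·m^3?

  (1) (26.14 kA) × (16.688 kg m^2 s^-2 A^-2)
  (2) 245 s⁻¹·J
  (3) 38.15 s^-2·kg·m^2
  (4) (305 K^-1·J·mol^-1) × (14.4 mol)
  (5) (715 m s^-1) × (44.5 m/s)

Reference: Pa·m³ = N·m⁻²·m³ = kg·m²·s⁻².
Each option:
  (1) [A] · [kg·m²·s⁻²·A⁻²] = kg·m²·s⁻²·A⁻¹
  (2) J·s⁻¹ = N·m·s⁻¹ = kg·m²·s⁻³
  (3) kg·m²·s⁻²  ← same
  (4) [kg·m²·s⁻²·K⁻¹·mol⁻¹] · [mol] = kg·m²·s⁻²·K⁻¹
  (5) [m·s⁻¹] · [m·s⁻¹] = m²·s⁻²
Only (3) matches kg·m²·s⁻².

(3)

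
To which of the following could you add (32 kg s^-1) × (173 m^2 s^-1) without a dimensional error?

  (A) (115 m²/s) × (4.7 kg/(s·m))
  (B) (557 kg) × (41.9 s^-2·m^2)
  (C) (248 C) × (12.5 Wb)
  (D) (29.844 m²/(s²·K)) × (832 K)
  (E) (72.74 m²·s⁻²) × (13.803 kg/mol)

Reference: [kg·s⁻¹] · [m²·s⁻¹] = kg·m²·s⁻².
Each option:
  (A) [m²·s⁻¹] · [kg·m⁻¹·s⁻¹] = kg·m·s⁻²
  (B) [kg] · [m²·s⁻²] = kg·m²·s⁻²  ← same
  (C) [s·A] · [kg·m²·s⁻²·A⁻¹] = kg·m²·s⁻¹
  (D) [m²·s⁻²·K⁻¹] · [K] = m²·s⁻²
  (E) [m²·s⁻²] · [kg·mol⁻¹] = kg·m²·s⁻²·mol⁻¹
Only (B) matches kg·m²·s⁻².

(B)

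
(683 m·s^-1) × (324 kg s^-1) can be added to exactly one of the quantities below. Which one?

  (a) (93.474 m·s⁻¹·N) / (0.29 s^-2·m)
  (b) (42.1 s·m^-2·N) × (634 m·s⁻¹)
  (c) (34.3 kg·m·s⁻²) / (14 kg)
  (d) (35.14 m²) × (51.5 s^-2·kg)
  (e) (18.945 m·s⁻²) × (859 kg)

Reference: [m·s⁻¹] · [kg·s⁻¹] = kg·m·s⁻².
Each option:
  (a) [kg·m²·s⁻³] / [m·s⁻²] = kg·m·s⁻¹
  (b) [kg·m⁻¹·s⁻¹] · [m·s⁻¹] = kg·s⁻²
  (c) [kg·m·s⁻²] / [kg] = m·s⁻²
  (d) [m²] · [kg·s⁻²] = kg·m²·s⁻²
  (e) [m·s⁻²] · [kg] = kg·m·s⁻²  ← same
Only (e) matches kg·m·s⁻².

(e)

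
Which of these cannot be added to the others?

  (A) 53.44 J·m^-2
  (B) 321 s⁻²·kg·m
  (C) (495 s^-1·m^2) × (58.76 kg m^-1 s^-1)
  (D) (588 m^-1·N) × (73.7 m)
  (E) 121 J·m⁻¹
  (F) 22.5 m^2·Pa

(A)

Work out the base dimensions of each:
  (A) J·m⁻² = N·m·m⁻² = kg·s⁻²
  (B) kg·m·s⁻²
  (C) [m²·s⁻¹] · [kg·m⁻¹·s⁻¹] = kg·m·s⁻²
  (D) [kg·s⁻²] · [m] = kg·m·s⁻²
  (E) J·m⁻¹ = N·m·m⁻¹ = kg·m·s⁻²
  (F) Pa·m² = N·m⁻²·m² = kg·m·s⁻²
All reduce to kg·m·s⁻² except (A), which is kg·s⁻².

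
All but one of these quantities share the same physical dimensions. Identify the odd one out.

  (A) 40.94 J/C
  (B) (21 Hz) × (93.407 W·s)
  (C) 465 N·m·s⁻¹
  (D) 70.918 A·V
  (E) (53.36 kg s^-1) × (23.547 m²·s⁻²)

In SI base units:
  (A) J·C⁻¹ = N·m·(s·A)⁻¹ = kg·m²·s⁻³·A⁻¹
  (B) [s⁻¹] · [kg·m²·s⁻²] = kg·m²·s⁻³
  (C) N·m·s⁻¹ = kg·m·s⁻²·m·s⁻¹ = kg·m²·s⁻³
  (D) V·A = J·C⁻¹·A = kg·m²·s⁻³
  (E) [kg·s⁻¹] · [m²·s⁻²] = kg·m²·s⁻³
All reduce to kg·m²·s⁻³ except (A), which is kg·m²·s⁻³·A⁻¹.

(A)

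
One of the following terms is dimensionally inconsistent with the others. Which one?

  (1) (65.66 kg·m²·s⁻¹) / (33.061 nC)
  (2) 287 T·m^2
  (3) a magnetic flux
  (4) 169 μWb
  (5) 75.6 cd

Expand each in SI base units:
  (1) [kg·m²·s⁻¹] / [s·A] = kg·m²·s⁻²·A⁻¹
  (2) T·m² = Wb·m⁻²·m² = kg·m²·s⁻²·A⁻¹
  (3) [magnetic flux] = kg·m²·s⁻²·A⁻¹
  (4) Wb = V·s = kg·m²·s⁻²·A⁻¹
  (5) cd
All reduce to kg·m²·s⁻²·A⁻¹ except (5), which is cd.

(5)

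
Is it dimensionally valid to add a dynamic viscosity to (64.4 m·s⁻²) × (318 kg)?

Reduce each to base SI dimensions:
  a dynamic viscosity:  [dynamic viscosity] = kg·m⁻¹·s⁻¹
  (64.4 m·s⁻²) × (318 kg):  [m·s⁻²] · [kg] = kg·m·s⁻²
kg·m⁻¹·s⁻¹ ≠ kg·m·s⁻², so they cannot be added.

No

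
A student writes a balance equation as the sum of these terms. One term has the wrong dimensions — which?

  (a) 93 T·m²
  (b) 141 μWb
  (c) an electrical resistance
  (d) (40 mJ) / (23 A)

(c)

Dimensions:
  (a) T·m² = Wb·m⁻²·m² = kg·m²·s⁻²·A⁻¹
  (b) Wb = V·s = kg·m²·s⁻²·A⁻¹
  (c) [electrical resistance] = kg·m²·s⁻³·A⁻²
  (d) [kg·m²·s⁻²] / [A] = kg·m²·s⁻²·A⁻¹
All reduce to kg·m²·s⁻²·A⁻¹ except (c), which is kg·m²·s⁻³·A⁻².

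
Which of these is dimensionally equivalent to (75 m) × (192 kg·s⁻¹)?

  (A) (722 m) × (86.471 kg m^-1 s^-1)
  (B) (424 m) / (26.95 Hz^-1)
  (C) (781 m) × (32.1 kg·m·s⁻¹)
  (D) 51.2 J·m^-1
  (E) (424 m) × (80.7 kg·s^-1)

(E)

Reference: [m] · [kg·s⁻¹] = kg·m·s⁻¹.
Each option:
  (A) [m] · [kg·m⁻¹·s⁻¹] = kg·s⁻¹
  (B) [m] / [s] = m·s⁻¹
  (C) [m] · [kg·m·s⁻¹] = kg·m²·s⁻¹
  (D) J·m⁻¹ = N·m·m⁻¹ = kg·m·s⁻²
  (E) [m] · [kg·s⁻¹] = kg·m·s⁻¹  ← same
Only (E) matches kg·m·s⁻¹.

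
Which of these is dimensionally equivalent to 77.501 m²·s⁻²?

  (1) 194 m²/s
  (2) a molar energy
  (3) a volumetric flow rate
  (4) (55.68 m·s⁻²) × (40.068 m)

Reference: m²·s⁻².
Each option:
  (1) m²·s⁻¹
  (2) [molar energy] = kg·m²·s⁻²·mol⁻¹
  (3) [volumetric flow rate] = m³·s⁻¹
  (4) [m·s⁻²] · [m] = m²·s⁻²  ← same
Only (4) matches m²·s⁻².

(4)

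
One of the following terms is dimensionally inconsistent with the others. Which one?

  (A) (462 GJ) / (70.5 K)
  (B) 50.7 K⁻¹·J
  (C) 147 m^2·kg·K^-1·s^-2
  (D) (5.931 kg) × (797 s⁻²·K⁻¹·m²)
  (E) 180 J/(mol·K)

Work out the base dimensions of each:
  (A) [kg·m²·s⁻²] / [K] = kg·m²·s⁻²·K⁻¹
  (B) J·K⁻¹ = N·m·K⁻¹ = kg·m²·s⁻²·K⁻¹
  (C) kg·m²·s⁻²·K⁻¹
  (D) [kg] · [m²·s⁻²·K⁻¹] = kg·m²·s⁻²·K⁻¹
  (E) J·mol⁻¹·K⁻¹ = N·m·mol⁻¹·K⁻¹ = kg·m²·s⁻²·K⁻¹·mol⁻¹
All reduce to kg·m²·s⁻²·K⁻¹ except (E), which is kg·m²·s⁻²·K⁻¹·mol⁻¹.

(E)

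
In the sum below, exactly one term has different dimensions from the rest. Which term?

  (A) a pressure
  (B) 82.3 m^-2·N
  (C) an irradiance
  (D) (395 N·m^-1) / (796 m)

(C)

Dimensions:
  (A) [pressure] = kg·m⁻¹·s⁻²
  (B) N·m⁻² = kg·m·s⁻²·m⁻² = kg·m⁻¹·s⁻²
  (C) [irradiance] = kg·s⁻³
  (D) [kg·s⁻²] / [m] = kg·m⁻¹·s⁻²
All reduce to kg·m⁻¹·s⁻² except (C), which is kg·s⁻³.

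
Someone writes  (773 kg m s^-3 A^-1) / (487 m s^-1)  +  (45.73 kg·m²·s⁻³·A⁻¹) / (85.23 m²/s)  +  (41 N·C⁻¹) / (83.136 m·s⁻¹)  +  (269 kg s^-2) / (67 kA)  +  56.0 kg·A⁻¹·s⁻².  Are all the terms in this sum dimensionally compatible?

Yes

In SI base units:
  (773 kg m s^-3 A^-1) / (487 m s^-1):  [kg·m·s⁻³·A⁻¹] / [m·s⁻¹] = kg·s⁻²·A⁻¹
  (45.73 kg·m²·s⁻³·A⁻¹) / (85.23 m²/s):  [kg·m²·s⁻³·A⁻¹] / [m²·s⁻¹] = kg·s⁻²·A⁻¹
  (41 N·C⁻¹) / (83.136 m·s⁻¹):  [kg·m·s⁻³·A⁻¹] / [m·s⁻¹] = kg·s⁻²·A⁻¹
  (269 kg s^-2) / (67 kA):  [kg·s⁻²] / [A] = kg·s⁻²·A⁻¹
  56.0 kg·A⁻¹·s⁻²:  kg·s⁻²·A⁻¹
Every term reduces to kg·s⁻²·A⁻¹.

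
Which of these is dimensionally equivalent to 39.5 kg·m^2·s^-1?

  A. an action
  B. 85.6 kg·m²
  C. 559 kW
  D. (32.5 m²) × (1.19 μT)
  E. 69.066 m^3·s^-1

A.

Reference: kg·m²·s⁻¹.
Each option:
  A. [action] = kg·m²·s⁻¹  ← same
  B. kg·m²
  C. W = J·s⁻¹ = kg·m²·s⁻³
  D. [m²] · [kg·s⁻²·A⁻¹] = kg·m²·s⁻²·A⁻¹
  E. m³·s⁻¹
Only A. matches kg·m²·s⁻¹.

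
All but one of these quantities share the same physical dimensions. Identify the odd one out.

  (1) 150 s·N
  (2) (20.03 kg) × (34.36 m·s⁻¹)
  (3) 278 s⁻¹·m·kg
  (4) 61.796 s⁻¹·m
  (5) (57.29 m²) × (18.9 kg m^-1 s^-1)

Expand each in SI base units:
  (1) N·s = kg·m·s⁻²·s = kg·m·s⁻¹
  (2) [kg] · [m·s⁻¹] = kg·m·s⁻¹
  (3) kg·m·s⁻¹
  (4) m·s⁻¹
  (5) [m²] · [kg·m⁻¹·s⁻¹] = kg·m·s⁻¹
All reduce to kg·m·s⁻¹ except (4), which is m·s⁻¹.

(4)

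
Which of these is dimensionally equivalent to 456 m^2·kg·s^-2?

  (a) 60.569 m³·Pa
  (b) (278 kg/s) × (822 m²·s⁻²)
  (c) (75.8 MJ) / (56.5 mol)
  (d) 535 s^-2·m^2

(a)

Reference: kg·m²·s⁻².
Each option:
  (a) Pa·m³ = N·m⁻²·m³ = kg·m²·s⁻²  ← same
  (b) [kg·s⁻¹] · [m²·s⁻²] = kg·m²·s⁻³
  (c) [kg·m²·s⁻²] / [mol] = kg·m²·s⁻²·mol⁻¹
  (d) m²·s⁻²
Only (a) matches kg·m²·s⁻².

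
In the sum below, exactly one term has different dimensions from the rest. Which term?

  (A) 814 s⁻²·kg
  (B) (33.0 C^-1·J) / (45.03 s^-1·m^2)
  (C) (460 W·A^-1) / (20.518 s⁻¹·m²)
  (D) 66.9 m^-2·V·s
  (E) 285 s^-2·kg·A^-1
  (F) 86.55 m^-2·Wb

Reduce each to base SI dimensions:
  (A) kg·s⁻²
  (B) [kg·m²·s⁻³·A⁻¹] / [m²·s⁻¹] = kg·s⁻²·A⁻¹
  (C) [kg·m²·s⁻³·A⁻¹] / [m²·s⁻¹] = kg·s⁻²·A⁻¹
  (D) V·s·m⁻² = J·C⁻¹·s·m⁻² = kg·s⁻²·A⁻¹
  (E) kg·s⁻²·A⁻¹
  (F) Wb·m⁻² = V·s·m⁻² = kg·s⁻²·A⁻¹
All reduce to kg·s⁻²·A⁻¹ except (A), which is kg·s⁻².

(A)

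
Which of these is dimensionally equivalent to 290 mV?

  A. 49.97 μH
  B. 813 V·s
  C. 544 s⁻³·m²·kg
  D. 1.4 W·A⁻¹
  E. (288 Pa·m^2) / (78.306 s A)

D.

Reference: V = J·C⁻¹ = kg·m²·s⁻³·A⁻¹.
Each option:
  A. H = V·s·A⁻¹ = kg·m²·s⁻²·A⁻²
  B. V·s = J·C⁻¹·s = kg·m²·s⁻²·A⁻¹
  C. kg·m²·s⁻³
  D. W·A⁻¹ = J·s⁻¹·A⁻¹ = kg·m²·s⁻³·A⁻¹  ← same
  E. [kg·m·s⁻²] / [s·A] = kg·m·s⁻³·A⁻¹
Only D. matches kg·m²·s⁻³·A⁻¹.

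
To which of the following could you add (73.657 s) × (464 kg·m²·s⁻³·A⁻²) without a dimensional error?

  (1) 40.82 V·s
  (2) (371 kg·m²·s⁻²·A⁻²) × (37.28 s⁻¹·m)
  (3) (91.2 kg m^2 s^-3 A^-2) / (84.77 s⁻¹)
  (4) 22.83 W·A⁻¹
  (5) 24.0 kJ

(3)

Reference: [s] · [kg·m²·s⁻³·A⁻²] = kg·m²·s⁻²·A⁻².
Each option:
  (1) V·s = J·C⁻¹·s = kg·m²·s⁻²·A⁻¹
  (2) [kg·m²·s⁻²·A⁻²] · [m·s⁻¹] = kg·m³·s⁻³·A⁻²
  (3) [kg·m²·s⁻³·A⁻²] / [s⁻¹] = kg·m²·s⁻²·A⁻²  ← same
  (4) W·A⁻¹ = J·s⁻¹·A⁻¹ = kg·m²·s⁻³·A⁻¹
  (5) J = N·m = kg·m²·s⁻²
Only (3) matches kg·m²·s⁻²·A⁻².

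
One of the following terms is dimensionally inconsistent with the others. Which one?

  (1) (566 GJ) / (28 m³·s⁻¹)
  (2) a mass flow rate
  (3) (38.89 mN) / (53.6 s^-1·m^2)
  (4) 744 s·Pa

Expand each in SI base units:
  (1) [kg·m²·s⁻²] / [m³·s⁻¹] = kg·m⁻¹·s⁻¹
  (2) [mass flow rate] = kg·s⁻¹
  (3) [kg·m·s⁻²] / [m²·s⁻¹] = kg·m⁻¹·s⁻¹
  (4) Pa·s = N·m⁻²·s = kg·m⁻¹·s⁻¹
All reduce to kg·m⁻¹·s⁻¹ except (2), which is kg·s⁻¹.

(2)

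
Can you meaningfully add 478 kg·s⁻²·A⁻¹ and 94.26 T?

Yes

In SI base units:
  478 kg·s⁻²·A⁻¹:  kg·s⁻²·A⁻¹
  94.26 T:  T = Wb·m⁻² = kg·s⁻²·A⁻¹
Both are kg·s⁻²·A⁻¹, so they have the same dimensions and can be added.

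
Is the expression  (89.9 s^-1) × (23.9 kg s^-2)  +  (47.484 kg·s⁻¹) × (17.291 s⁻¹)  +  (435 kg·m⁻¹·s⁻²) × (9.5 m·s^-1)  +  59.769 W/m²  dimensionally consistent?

No

Reduce each to base SI dimensions:
  (89.9 s^-1) × (23.9 kg s^-2):  [s⁻¹] · [kg·s⁻²] = kg·s⁻³
  (47.484 kg·s⁻¹) × (17.291 s⁻¹):  [kg·s⁻¹] · [s⁻¹] = kg·s⁻²
  (435 kg·m⁻¹·s⁻²) × (9.5 m·s^-1):  [kg·m⁻¹·s⁻²] · [m·s⁻¹] = kg·s⁻³
  59.769 W/m²:  W·m⁻² = J·s⁻¹·m⁻² = kg·s⁻³
The terms do not share a single dimension (kg·s⁻² vs kg·s⁻³).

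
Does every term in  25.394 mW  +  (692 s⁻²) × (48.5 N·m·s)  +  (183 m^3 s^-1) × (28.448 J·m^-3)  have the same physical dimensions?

Reduce each to base SI dimensions:
  25.394 mW:  W = J·s⁻¹ = kg·m²·s⁻³
  (692 s⁻²) × (48.5 N·m·s):  [s⁻²] · [kg·m²·s⁻¹] = kg·m²·s⁻³
  (183 m^3 s^-1) × (28.448 J·m^-3):  [m³·s⁻¹] · [kg·m⁻¹·s⁻²] = kg·m²·s⁻³
Every term reduces to kg·m²·s⁻³.

Yes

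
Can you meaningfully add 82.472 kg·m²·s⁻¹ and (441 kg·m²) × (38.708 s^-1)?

Yes

Expand each in SI base units:
  82.472 kg·m²·s⁻¹:  kg·m²·s⁻¹
  (441 kg·m²) × (38.708 s^-1):  [kg·m²] · [s⁻¹] = kg·m²·s⁻¹
Both are kg·m²·s⁻¹, so they have the same dimensions and can be added.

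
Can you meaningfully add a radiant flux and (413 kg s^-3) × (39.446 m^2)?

Yes

Reduce each to base SI dimensions:
  a radiant flux:  [radiant flux] = kg·m²·s⁻³
  (413 kg s^-3) × (39.446 m^2):  [kg·s⁻³] · [m²] = kg·m²·s⁻³
Both are kg·m²·s⁻³, so they have the same dimensions and can be added.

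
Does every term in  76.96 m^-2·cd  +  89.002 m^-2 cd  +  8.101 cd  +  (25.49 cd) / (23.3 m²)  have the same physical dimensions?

No

Work out the base dimensions of each:
  76.96 m^-2·cd:  cd·m⁻² = m⁻²·cd
  89.002 m^-2 cd:  m⁻²·cd
  8.101 cd:  cd
  (25.49 cd) / (23.3 m²):  [cd] / [m²] = m⁻²·cd
The terms do not share a single dimension (cd vs m⁻²·cd).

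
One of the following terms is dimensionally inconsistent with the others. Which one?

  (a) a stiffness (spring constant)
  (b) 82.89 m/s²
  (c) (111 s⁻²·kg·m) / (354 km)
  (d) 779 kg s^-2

In SI base units:
  (a) [stiffness (spring constant)] = kg·s⁻²
  (b) m·s⁻²
  (c) [kg·m·s⁻²] / [m] = kg·s⁻²
  (d) kg·s⁻²
All reduce to kg·s⁻² except (b), which is m·s⁻².

(b)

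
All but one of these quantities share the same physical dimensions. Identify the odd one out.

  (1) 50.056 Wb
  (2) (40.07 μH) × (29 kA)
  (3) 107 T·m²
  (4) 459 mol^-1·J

(4)

Dimensions:
  (1) Wb = V·s = kg·m²·s⁻²·A⁻¹
  (2) [kg·m²·s⁻²·A⁻²] · [A] = kg·m²·s⁻²·A⁻¹
  (3) T·m² = Wb·m⁻²·m² = kg·m²·s⁻²·A⁻¹
  (4) J·mol⁻¹ = N·m·mol⁻¹ = kg·m²·s⁻²·mol⁻¹
All reduce to kg·m²·s⁻²·A⁻¹ except (4), which is kg·m²·s⁻²·mol⁻¹.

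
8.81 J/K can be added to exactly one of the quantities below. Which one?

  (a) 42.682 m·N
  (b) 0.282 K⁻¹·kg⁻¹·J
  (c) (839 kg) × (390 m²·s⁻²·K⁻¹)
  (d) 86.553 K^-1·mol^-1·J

(c)

Reference: J·K⁻¹ = N·m·K⁻¹ = kg·m²·s⁻²·K⁻¹.
Each option:
  (a) N·m = kg·m·s⁻²·m = kg·m²·s⁻²
  (b) J·kg⁻¹·K⁻¹ = N·m·kg⁻¹·K⁻¹ = m²·s⁻²·K⁻¹
  (c) [kg] · [m²·s⁻²·K⁻¹] = kg·m²·s⁻²·K⁻¹  ← same
  (d) J·mol⁻¹·K⁻¹ = N·m·mol⁻¹·K⁻¹ = kg·m²·s⁻²·K⁻¹·mol⁻¹
Only (c) matches kg·m²·s⁻²·K⁻¹.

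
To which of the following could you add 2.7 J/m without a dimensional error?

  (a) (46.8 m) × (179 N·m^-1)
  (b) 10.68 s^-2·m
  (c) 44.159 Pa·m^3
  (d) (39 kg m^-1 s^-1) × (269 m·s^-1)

(a)

Reference: J·m⁻¹ = N·m·m⁻¹ = kg·m·s⁻².
Each option:
  (a) [m] · [kg·s⁻²] = kg·m·s⁻²  ← same
  (b) m·s⁻²
  (c) Pa·m³ = N·m⁻²·m³ = kg·m²·s⁻²
  (d) [kg·m⁻¹·s⁻¹] · [m·s⁻¹] = kg·s⁻²
Only (a) matches kg·m·s⁻².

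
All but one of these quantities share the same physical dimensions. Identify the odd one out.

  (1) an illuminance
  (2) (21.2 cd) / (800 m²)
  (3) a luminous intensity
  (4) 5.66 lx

(3)

Work out the base dimensions of each:
  (1) [illuminance] = m⁻²·cd
  (2) [cd] / [m²] = m⁻²·cd
  (3) [luminous intensity] = cd
  (4) lx = lm·m⁻² = m⁻²·cd
All reduce to m⁻²·cd except (3), which is cd.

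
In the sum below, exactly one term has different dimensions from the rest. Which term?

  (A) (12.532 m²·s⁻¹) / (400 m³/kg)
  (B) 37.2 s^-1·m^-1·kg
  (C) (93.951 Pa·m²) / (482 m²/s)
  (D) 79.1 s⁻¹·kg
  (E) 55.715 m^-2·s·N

(D)

Work out the base dimensions of each:
  (A) [m²·s⁻¹] / [kg⁻¹·m³] = kg·m⁻¹·s⁻¹
  (B) kg·m⁻¹·s⁻¹
  (C) [kg·m·s⁻²] / [m²·s⁻¹] = kg·m⁻¹·s⁻¹
  (D) kg·s⁻¹
  (E) N·s·m⁻² = kg·m·s⁻²·s·m⁻² = kg·m⁻¹·s⁻¹
All reduce to kg·m⁻¹·s⁻¹ except (D), which is kg·s⁻¹.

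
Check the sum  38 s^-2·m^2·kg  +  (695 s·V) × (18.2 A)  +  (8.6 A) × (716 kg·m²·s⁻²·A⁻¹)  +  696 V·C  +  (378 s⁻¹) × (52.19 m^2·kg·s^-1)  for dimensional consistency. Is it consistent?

Yes

Work out the base dimensions of each:
  38 s^-2·m^2·kg:  kg·m²·s⁻²
  (695 s·V) × (18.2 A):  [kg·m²·s⁻²·A⁻¹] · [A] = kg·m²·s⁻²
  (8.6 A) × (716 kg·m²·s⁻²·A⁻¹):  [A] · [kg·m²·s⁻²·A⁻¹] = kg·m²·s⁻²
  696 V·C:  C·V = s·A·J·C⁻¹ = kg·m²·s⁻²
  (378 s⁻¹) × (52.19 m^2·kg·s^-1):  [s⁻¹] · [kg·m²·s⁻¹] = kg·m²·s⁻²
Every term reduces to kg·m²·s⁻².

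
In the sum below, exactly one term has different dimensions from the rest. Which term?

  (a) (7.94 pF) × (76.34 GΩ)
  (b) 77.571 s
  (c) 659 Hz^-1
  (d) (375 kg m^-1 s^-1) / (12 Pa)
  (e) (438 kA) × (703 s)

Dimensions:
  (a) [kg⁻¹·m⁻²·s⁴·A²] · [kg·m²·s⁻³·A⁻²] = s
  (b) s
  (c) Hz⁻¹ = (s⁻¹)⁻¹ = s
  (d) [kg·m⁻¹·s⁻¹] / [kg·m⁻¹·s⁻²] = s
  (e) [A] · [s] = s·A
All reduce to s except (e), which is s·A.

(e)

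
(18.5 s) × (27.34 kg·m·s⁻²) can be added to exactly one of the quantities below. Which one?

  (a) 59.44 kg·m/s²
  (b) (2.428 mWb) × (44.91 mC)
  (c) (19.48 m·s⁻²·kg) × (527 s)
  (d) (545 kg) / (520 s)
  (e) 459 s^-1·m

(c)

Reference: [s] · [kg·m·s⁻²] = kg·m·s⁻¹.
Each option:
  (a) kg·m·s⁻²
  (b) [kg·m²·s⁻²·A⁻¹] · [s·A] = kg·m²·s⁻¹
  (c) [kg·m·s⁻²] · [s] = kg·m·s⁻¹  ← same
  (d) [kg] / [s] = kg·s⁻¹
  (e) m·s⁻¹
Only (c) matches kg·m·s⁻¹.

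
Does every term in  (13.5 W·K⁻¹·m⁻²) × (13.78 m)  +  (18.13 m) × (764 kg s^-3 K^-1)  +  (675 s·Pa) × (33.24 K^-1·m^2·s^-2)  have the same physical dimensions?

Yes

Work out the base dimensions of each:
  (13.5 W·K⁻¹·m⁻²) × (13.78 m):  [kg·s⁻³·K⁻¹] · [m] = kg·m·s⁻³·K⁻¹
  (18.13 m) × (764 kg s^-3 K^-1):  [m] · [kg·s⁻³·K⁻¹] = kg·m·s⁻³·K⁻¹
  (675 s·Pa) × (33.24 K^-1·m^2·s^-2):  [kg·m⁻¹·s⁻¹] · [m²·s⁻²·K⁻¹] = kg·m·s⁻³·K⁻¹
Every term reduces to kg·m·s⁻³·K⁻¹.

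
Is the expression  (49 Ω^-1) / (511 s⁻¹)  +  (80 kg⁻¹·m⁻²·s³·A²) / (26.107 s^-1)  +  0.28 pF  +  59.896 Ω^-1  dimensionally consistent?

Reduce each to base SI dimensions:
  (49 Ω^-1) / (511 s⁻¹):  [kg⁻¹·m⁻²·s³·A²] / [s⁻¹] = kg⁻¹·m⁻²·s⁴·A²
  (80 kg⁻¹·m⁻²·s³·A²) / (26.107 s^-1):  [kg⁻¹·m⁻²·s³·A²] / [s⁻¹] = kg⁻¹·m⁻²·s⁴·A²
  0.28 pF:  F = C·V⁻¹ = kg⁻¹·m⁻²·s⁴·A²
  59.896 Ω^-1:  Ω⁻¹ = (V·A⁻¹)⁻¹ = kg⁻¹·m⁻²·s³·A²
The terms do not share a single dimension (kg⁻¹·m⁻²·s³·A² vs kg⁻¹·m⁻²·s⁴·A²).

No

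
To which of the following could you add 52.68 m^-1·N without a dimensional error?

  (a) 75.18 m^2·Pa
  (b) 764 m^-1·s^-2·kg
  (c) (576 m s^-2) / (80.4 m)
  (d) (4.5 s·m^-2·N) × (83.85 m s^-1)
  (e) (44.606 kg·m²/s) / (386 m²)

Reference: N·m⁻¹ = kg·m·s⁻²·m⁻¹ = kg·s⁻².
Each option:
  (a) Pa·m² = N·m⁻²·m² = kg·m·s⁻²
  (b) kg·m⁻¹·s⁻²
  (c) [m·s⁻²] / [m] = s⁻²
  (d) [kg·m⁻¹·s⁻¹] · [m·s⁻¹] = kg·s⁻²  ← same
  (e) [kg·m²·s⁻¹] / [m²] = kg·s⁻¹
Only (d) matches kg·s⁻².

(d)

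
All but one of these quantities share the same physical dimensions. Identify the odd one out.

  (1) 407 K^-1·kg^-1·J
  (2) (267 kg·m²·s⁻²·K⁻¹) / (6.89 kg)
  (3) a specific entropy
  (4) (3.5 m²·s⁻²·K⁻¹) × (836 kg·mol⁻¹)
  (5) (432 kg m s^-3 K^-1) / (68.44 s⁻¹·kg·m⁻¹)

(4)

Expand each in SI base units:
  (1) J·kg⁻¹·K⁻¹ = N·m·kg⁻¹·K⁻¹ = m²·s⁻²·K⁻¹
  (2) [kg·m²·s⁻²·K⁻¹] / [kg] = m²·s⁻²·K⁻¹
  (3) [specific entropy] = m²·s⁻²·K⁻¹
  (4) [m²·s⁻²·K⁻¹] · [kg·mol⁻¹] = kg·m²·s⁻²·K⁻¹·mol⁻¹
  (5) [kg·m·s⁻³·K⁻¹] / [kg·m⁻¹·s⁻¹] = m²·s⁻²·K⁻¹
All reduce to m²·s⁻²·K⁻¹ except (4), which is kg·m²·s⁻²·K⁻¹·mol⁻¹.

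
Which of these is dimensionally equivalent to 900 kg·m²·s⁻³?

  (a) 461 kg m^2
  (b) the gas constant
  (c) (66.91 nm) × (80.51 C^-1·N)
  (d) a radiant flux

Reference: kg·m²·s⁻³.
Each option:
  (a) kg·m²
  (b) [gas constant] = kg·m²·s⁻²·K⁻¹·mol⁻¹
  (c) [m] · [kg·m·s⁻³·A⁻¹] = kg·m²·s⁻³·A⁻¹
  (d) [radiant flux] = kg·m²·s⁻³  ← same
Only (d) matches kg·m²·s⁻³.

(d)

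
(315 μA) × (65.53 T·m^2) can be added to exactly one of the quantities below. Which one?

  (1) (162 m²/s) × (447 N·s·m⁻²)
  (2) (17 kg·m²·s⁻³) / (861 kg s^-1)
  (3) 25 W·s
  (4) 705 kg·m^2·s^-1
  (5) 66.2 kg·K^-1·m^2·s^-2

Reference: [A] · [kg·m²·s⁻²·A⁻¹] = kg·m²·s⁻².
Each option:
  (1) [m²·s⁻¹] · [kg·m⁻¹·s⁻¹] = kg·m·s⁻²
  (2) [kg·m²·s⁻³] / [kg·s⁻¹] = m²·s⁻²
  (3) W·s = J·s⁻¹·s = kg·m²·s⁻²  ← same
  (4) kg·m²·s⁻¹
  (5) kg·m²·s⁻²·K⁻¹
Only (3) matches kg·m²·s⁻².

(3)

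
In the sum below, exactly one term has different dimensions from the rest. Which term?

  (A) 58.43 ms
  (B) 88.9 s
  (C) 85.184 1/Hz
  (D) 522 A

(D)

Reduce each to base SI dimensions:
  (A) s
  (B) s
  (C) Hz⁻¹ = (s⁻¹)⁻¹ = s
  (D) A
All reduce to s except (D), which is A.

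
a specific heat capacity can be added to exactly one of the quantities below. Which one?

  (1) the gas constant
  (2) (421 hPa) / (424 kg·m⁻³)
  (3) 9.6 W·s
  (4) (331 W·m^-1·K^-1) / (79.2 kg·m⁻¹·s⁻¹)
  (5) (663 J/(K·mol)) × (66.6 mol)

(4)

Reference: [specific heat capacity] = m²·s⁻²·K⁻¹.
Each option:
  (1) [gas constant] = kg·m²·s⁻²·K⁻¹·mol⁻¹
  (2) [kg·m⁻¹·s⁻²] / [kg·m⁻³] = m²·s⁻²
  (3) W·s = J·s⁻¹·s = kg·m²·s⁻²
  (4) [kg·m·s⁻³·K⁻¹] / [kg·m⁻¹·s⁻¹] = m²·s⁻²·K⁻¹  ← same
  (5) [kg·m²·s⁻²·K⁻¹·mol⁻¹] · [mol] = kg·m²·s⁻²·K⁻¹
Only (4) matches m²·s⁻²·K⁻¹.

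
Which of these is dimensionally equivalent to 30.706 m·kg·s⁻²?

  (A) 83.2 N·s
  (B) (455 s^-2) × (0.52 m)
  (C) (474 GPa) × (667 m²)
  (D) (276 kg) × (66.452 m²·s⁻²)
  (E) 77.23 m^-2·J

Reference: kg·m·s⁻².
Each option:
  (A) N·s = kg·m·s⁻²·s = kg·m·s⁻¹
  (B) [s⁻²] · [m] = m·s⁻²
  (C) [kg·m⁻¹·s⁻²] · [m²] = kg·m·s⁻²  ← same
  (D) [kg] · [m²·s⁻²] = kg·m²·s⁻²
  (E) J·m⁻² = N·m·m⁻² = kg·s⁻²
Only (C) matches kg·m·s⁻².

(C)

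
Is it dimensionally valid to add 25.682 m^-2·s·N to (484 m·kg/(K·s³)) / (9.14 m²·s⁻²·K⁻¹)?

Dimensions:
  25.682 m^-2·s·N:  N·s·m⁻² = kg·m·s⁻²·s·m⁻² = kg·m⁻¹·s⁻¹
  (484 m·kg/(K·s³)) / (9.14 m²·s⁻²·K⁻¹):  [kg·m·s⁻³·K⁻¹] / [m²·s⁻²·K⁻¹] = kg·m⁻¹·s⁻¹
Both are kg·m⁻¹·s⁻¹, so they have the same dimensions and can be added.

Yes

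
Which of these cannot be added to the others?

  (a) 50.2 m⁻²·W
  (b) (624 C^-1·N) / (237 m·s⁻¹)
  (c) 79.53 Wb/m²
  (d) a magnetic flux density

(a)

Dimensions:
  (a) W·m⁻² = J·s⁻¹·m⁻² = kg·s⁻³
  (b) [kg·m·s⁻³·A⁻¹] / [m·s⁻¹] = kg·s⁻²·A⁻¹
  (c) Wb·m⁻² = V·s·m⁻² = kg·s⁻²·A⁻¹
  (d) [magnetic flux density] = kg·s⁻²·A⁻¹
All reduce to kg·s⁻²·A⁻¹ except (a), which is kg·s⁻³.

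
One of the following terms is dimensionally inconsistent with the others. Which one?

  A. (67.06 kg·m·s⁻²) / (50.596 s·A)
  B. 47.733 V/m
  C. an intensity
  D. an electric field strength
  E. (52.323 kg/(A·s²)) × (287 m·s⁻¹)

C.

Reduce each to base SI dimensions:
  A. [kg·m·s⁻²] / [s·A] = kg·m·s⁻³·A⁻¹
  B. V·m⁻¹ = J·C⁻¹·m⁻¹ = kg·m·s⁻³·A⁻¹
  C. [intensity] = kg·s⁻³
  D. [electric field strength] = kg·m·s⁻³·A⁻¹
  E. [kg·s⁻²·A⁻¹] · [m·s⁻¹] = kg·m·s⁻³·A⁻¹
All reduce to kg·m·s⁻³·A⁻¹ except C., which is kg·s⁻³.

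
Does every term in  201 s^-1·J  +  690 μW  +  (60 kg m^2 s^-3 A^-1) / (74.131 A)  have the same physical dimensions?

No

Expand each in SI base units:
  201 s^-1·J:  J·s⁻¹ = N·m·s⁻¹ = kg·m²·s⁻³
  690 μW:  W = J·s⁻¹ = kg·m²·s⁻³
  (60 kg m^2 s^-3 A^-1) / (74.131 A):  [kg·m²·s⁻³·A⁻¹] / [A] = kg·m²·s⁻³·A⁻²
The terms do not share a single dimension (kg·m²·s⁻³ vs kg·m²·s⁻³·A⁻²).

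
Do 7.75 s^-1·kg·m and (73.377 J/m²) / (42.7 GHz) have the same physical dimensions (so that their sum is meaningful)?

No

In SI base units:
  7.75 s^-1·kg·m:  kg·m·s⁻¹
  (73.377 J/m²) / (42.7 GHz):  [kg·s⁻²] / [s⁻¹] = kg·s⁻¹
kg·m·s⁻¹ ≠ kg·s⁻¹, so they cannot be added.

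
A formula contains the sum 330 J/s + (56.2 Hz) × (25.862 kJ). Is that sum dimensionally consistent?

Dimensions:
  330 J/s:  J·s⁻¹ = N·m·s⁻¹ = kg·m²·s⁻³
  (56.2 Hz) × (25.862 kJ):  [s⁻¹] · [kg·m²·s⁻²] = kg·m²·s⁻³
Both are kg·m²·s⁻³, so they have the same dimensions and can be added.

Yes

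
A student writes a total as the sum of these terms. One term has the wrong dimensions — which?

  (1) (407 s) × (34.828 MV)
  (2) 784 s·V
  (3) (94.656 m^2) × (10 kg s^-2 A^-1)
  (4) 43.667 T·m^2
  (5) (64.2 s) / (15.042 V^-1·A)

Reduce each to base SI dimensions:
  (1) [s] · [kg·m²·s⁻³·A⁻¹] = kg·m²·s⁻²·A⁻¹
  (2) V·s = J·C⁻¹·s = kg·m²·s⁻²·A⁻¹
  (3) [m²] · [kg·s⁻²·A⁻¹] = kg·m²·s⁻²·A⁻¹
  (4) T·m² = Wb·m⁻²·m² = kg·m²·s⁻²·A⁻¹
  (5) [s] / [kg⁻¹·m⁻²·s³·A²] = kg·m²·s⁻²·A⁻²
All reduce to kg·m²·s⁻²·A⁻¹ except (5), which is kg·m²·s⁻²·A⁻².

(5)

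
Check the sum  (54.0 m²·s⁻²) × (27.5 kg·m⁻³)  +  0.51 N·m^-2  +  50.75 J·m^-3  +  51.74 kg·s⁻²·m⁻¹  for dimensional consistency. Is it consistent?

In SI base units:
  (54.0 m²·s⁻²) × (27.5 kg·m⁻³):  [m²·s⁻²] · [kg·m⁻³] = kg·m⁻¹·s⁻²
  0.51 N·m^-2:  N·m⁻² = kg·m·s⁻²·m⁻² = kg·m⁻¹·s⁻²
  50.75 J·m^-3:  J·m⁻³ = N·m·m⁻³ = kg·m⁻¹·s⁻²
  51.74 kg·s⁻²·m⁻¹:  kg·m⁻¹·s⁻²
Every term reduces to kg·m⁻¹·s⁻².

Yes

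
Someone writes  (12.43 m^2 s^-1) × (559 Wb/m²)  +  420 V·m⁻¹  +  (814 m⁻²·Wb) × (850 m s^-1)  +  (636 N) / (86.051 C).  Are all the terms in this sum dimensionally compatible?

Dimensions:
  (12.43 m^2 s^-1) × (559 Wb/m²):  [m²·s⁻¹] · [kg·s⁻²·A⁻¹] = kg·m²·s⁻³·A⁻¹
  420 V·m⁻¹:  V·m⁻¹ = J·C⁻¹·m⁻¹ = kg·m·s⁻³·A⁻¹
  (814 m⁻²·Wb) × (850 m s^-1):  [kg·s⁻²·A⁻¹] · [m·s⁻¹] = kg·m·s⁻³·A⁻¹
  (636 N) / (86.051 C):  [kg·m·s⁻²] / [s·A] = kg·m·s⁻³·A⁻¹
The terms do not share a single dimension (kg·m²·s⁻³·A⁻¹ vs kg·m·s⁻³·A⁻¹).

No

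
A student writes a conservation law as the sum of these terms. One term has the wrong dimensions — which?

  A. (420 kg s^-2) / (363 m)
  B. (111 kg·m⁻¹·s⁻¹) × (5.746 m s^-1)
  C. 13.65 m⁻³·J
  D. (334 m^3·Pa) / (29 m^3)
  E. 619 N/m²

In SI base units:
  A. [kg·s⁻²] / [m] = kg·m⁻¹·s⁻²
  B. [kg·m⁻¹·s⁻¹] · [m·s⁻¹] = kg·s⁻²
  C. J·m⁻³ = N·m·m⁻³ = kg·m⁻¹·s⁻²
  D. [kg·m²·s⁻²] / [m³] = kg·m⁻¹·s⁻²
  E. N·m⁻² = kg·m·s⁻²·m⁻² = kg·m⁻¹·s⁻²
All reduce to kg·m⁻¹·s⁻² except B., which is kg·s⁻².

B.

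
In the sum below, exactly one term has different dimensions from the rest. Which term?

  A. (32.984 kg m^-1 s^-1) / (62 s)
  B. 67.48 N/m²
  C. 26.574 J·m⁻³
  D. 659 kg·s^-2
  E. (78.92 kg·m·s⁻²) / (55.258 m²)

Reduce each to base SI dimensions:
  A. [kg·m⁻¹·s⁻¹] / [s] = kg·m⁻¹·s⁻²
  B. N·m⁻² = kg·m·s⁻²·m⁻² = kg·m⁻¹·s⁻²
  C. J·m⁻³ = N·m·m⁻³ = kg·m⁻¹·s⁻²
  D. kg·s⁻²
  E. [kg·m·s⁻²] / [m²] = kg·m⁻¹·s⁻²
All reduce to kg·m⁻¹·s⁻² except D., which is kg·s⁻².

D.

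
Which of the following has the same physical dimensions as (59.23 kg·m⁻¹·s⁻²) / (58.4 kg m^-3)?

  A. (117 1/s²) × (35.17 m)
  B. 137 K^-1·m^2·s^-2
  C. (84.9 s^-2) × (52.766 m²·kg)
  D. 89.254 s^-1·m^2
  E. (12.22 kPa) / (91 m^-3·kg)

E.

Reference: [kg·m⁻¹·s⁻²] / [kg·m⁻³] = m²·s⁻².
Each option:
  A. [s⁻²] · [m] = m·s⁻²
  B. m²·s⁻²·K⁻¹
  C. [s⁻²] · [kg·m²] = kg·m²·s⁻²
  D. m²·s⁻¹
  E. [kg·m⁻¹·s⁻²] / [kg·m⁻³] = m²·s⁻²  ← same
Only E. matches m²·s⁻².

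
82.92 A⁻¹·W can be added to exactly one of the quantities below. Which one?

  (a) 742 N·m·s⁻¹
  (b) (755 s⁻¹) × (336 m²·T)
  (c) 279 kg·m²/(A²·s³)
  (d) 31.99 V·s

Reference: W·A⁻¹ = J·s⁻¹·A⁻¹ = kg·m²·s⁻³·A⁻¹.
Each option:
  (a) N·m·s⁻¹ = kg·m·s⁻²·m·s⁻¹ = kg·m²·s⁻³
  (b) [s⁻¹] · [kg·m²·s⁻²·A⁻¹] = kg·m²·s⁻³·A⁻¹  ← same
  (c) kg·m²·s⁻³·A⁻²
  (d) V·s = J·C⁻¹·s = kg·m²·s⁻²·A⁻¹
Only (b) matches kg·m²·s⁻³·A⁻¹.

(b)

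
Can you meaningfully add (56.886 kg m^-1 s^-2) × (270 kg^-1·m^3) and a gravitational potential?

Yes

Expand each in SI base units:
  (56.886 kg m^-1 s^-2) × (270 kg^-1·m^3):  [kg·m⁻¹·s⁻²] · [kg⁻¹·m³] = m²·s⁻²
  a gravitational potential:  [gravitational potential] = m²·s⁻²
Both are m²·s⁻², so they have the same dimensions and can be added.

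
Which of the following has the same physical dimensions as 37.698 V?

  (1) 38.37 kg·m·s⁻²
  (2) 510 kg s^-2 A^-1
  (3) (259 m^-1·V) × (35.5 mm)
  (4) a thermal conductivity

(3)

Reference: V = J·C⁻¹ = kg·m²·s⁻³·A⁻¹.
Each option:
  (1) kg·m·s⁻²
  (2) kg·s⁻²·A⁻¹
  (3) [kg·m·s⁻³·A⁻¹] · [m] = kg·m²·s⁻³·A⁻¹  ← same
  (4) [thermal conductivity] = kg·m·s⁻³·K⁻¹
Only (3) matches kg·m²·s⁻³·A⁻¹.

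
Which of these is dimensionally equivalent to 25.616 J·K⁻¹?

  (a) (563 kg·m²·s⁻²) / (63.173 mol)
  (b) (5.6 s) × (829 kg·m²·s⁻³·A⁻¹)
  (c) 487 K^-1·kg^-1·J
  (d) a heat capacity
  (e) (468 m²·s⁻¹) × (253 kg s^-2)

Reference: J·K⁻¹ = N·m·K⁻¹ = kg·m²·s⁻²·K⁻¹.
Each option:
  (a) [kg·m²·s⁻²] / [mol] = kg·m²·s⁻²·mol⁻¹
  (b) [s] · [kg·m²·s⁻³·A⁻¹] = kg·m²·s⁻²·A⁻¹
  (c) J·kg⁻¹·K⁻¹ = N·m·kg⁻¹·K⁻¹ = m²·s⁻²·K⁻¹
  (d) [heat capacity] = kg·m²·s⁻²·K⁻¹  ← same
  (e) [m²·s⁻¹] · [kg·s⁻²] = kg·m²·s⁻³
Only (d) matches kg·m²·s⁻²·K⁻¹.

(d)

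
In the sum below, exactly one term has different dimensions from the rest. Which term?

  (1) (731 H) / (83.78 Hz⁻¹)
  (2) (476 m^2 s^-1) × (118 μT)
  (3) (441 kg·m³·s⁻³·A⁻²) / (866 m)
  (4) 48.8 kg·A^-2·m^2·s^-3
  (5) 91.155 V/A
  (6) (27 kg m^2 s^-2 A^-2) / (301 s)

Work out the base dimensions of each:
  (1) [kg·m²·s⁻²·A⁻²] / [s] = kg·m²·s⁻³·A⁻²
  (2) [m²·s⁻¹] · [kg·s⁻²·A⁻¹] = kg·m²·s⁻³·A⁻¹
  (3) [kg·m³·s⁻³·A⁻²] / [m] = kg·m²·s⁻³·A⁻²
  (4) kg·m²·s⁻³·A⁻²
  (5) V·A⁻¹ = J·C⁻¹·A⁻¹ = kg·m²·s⁻³·A⁻²
  (6) [kg·m²·s⁻²·A⁻²] / [s] = kg·m²·s⁻³·A⁻²
All reduce to kg·m²·s⁻³·A⁻² except (2), which is kg·m²·s⁻³·A⁻¹.

(2)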